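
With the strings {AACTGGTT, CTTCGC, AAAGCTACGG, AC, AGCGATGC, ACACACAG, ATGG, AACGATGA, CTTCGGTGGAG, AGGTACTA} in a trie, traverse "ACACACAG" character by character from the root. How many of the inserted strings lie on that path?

2

Check each prefix of "ACACACAG" against the stored set — each match is an end-marker on the path.
Prefixes of the query that are stored words: "AC", "ACACACAG"
Count: 2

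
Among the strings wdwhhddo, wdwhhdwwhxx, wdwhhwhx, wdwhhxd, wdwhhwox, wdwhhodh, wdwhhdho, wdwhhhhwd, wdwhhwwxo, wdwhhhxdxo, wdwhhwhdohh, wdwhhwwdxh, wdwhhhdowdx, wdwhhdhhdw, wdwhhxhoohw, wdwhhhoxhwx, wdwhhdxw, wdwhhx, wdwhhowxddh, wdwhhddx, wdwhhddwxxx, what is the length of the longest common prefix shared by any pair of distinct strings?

7

Look for the deepest trie node that still has at least two words in its subtree.
e.g. "wdwhhddo" and "wdwhhddwxxx" share the prefix "wdwhhdd" of length 7; no pair shares a longer one.
Longest shared-prefix length: 7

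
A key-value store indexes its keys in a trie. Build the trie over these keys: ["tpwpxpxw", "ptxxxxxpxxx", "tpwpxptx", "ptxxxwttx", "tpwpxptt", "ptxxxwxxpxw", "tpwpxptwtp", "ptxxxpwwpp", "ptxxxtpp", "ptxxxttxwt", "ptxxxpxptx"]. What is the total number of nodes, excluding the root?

For each word, the new-node count is its length minus the longest prefix already in the trie:
  "tpwpxpxw" → 8 new (t, p, w, p, x, p, x, w)
  "ptxxxxxpxxx" → 11 new (p, t, x, x, x, x, x, p, x, x, x)
  "tpwpxptx" → prefix "tpwpxp" already present; 2 new (t, x)
  "ptxxxwttx" → prefix "ptxxx" already present; 4 new (w, t, t, x)
  "tpwpxptt" → prefix "tpwpxpt" already present; 1 new (t)
  "ptxxxwxxpxw" → prefix "ptxxxw" already present; 5 new (x, x, p, x, w)
  "tpwpxptwtp" → prefix "tpwpxpt" already present; 3 new (w, t, p)
  "ptxxxpwwpp" → prefix "ptxxx" already present; 5 new (p, w, w, p, p)
  "ptxxxtpp" → prefix "ptxxx" already present; 3 new (t, p, p)
  "ptxxxttxwt" → prefix "ptxxxt" already present; 4 new (t, x, w, t)
  "ptxxxpxptx" → prefix "ptxxxp" already present; 4 new (x, p, t, x)
Total nodes = 8 + 11 + 2 + 4 + 1 + 5 + 3 + 5 + 3 + 4 + 4 = 50

50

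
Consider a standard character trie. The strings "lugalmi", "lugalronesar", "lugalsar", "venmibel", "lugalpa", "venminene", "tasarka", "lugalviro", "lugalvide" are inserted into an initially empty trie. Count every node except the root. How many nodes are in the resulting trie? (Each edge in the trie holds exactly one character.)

Insert word by word; a character creates a node only if that edge doesn't already exist:
  "lugalmi" → 7 new (l, u, g, a, l, m, i)
  "lugalronesar" → prefix "lugal" already present; 7 new (r, o, n, e, s, a, r)
  "lugalsar" → prefix "lugal" already present; 3 new (s, a, r)
  "venmibel" → 8 new (v, e, n, m, i, b, e, l)
  "lugalpa" → prefix "lugal" already present; 2 new (p, a)
  "venminene" → prefix "venmi" already present; 4 new (n, e, n, e)
  "tasarka" → 7 new (t, a, s, a, r, k, a)
  "lugalviro" → prefix "lugal" already present; 4 new (v, i, r, o)
  "lugalvide" → prefix "lugalvi" already present; 2 new (d, e)
Total nodes = 7 + 7 + 3 + 8 + 2 + 4 + 7 + 4 + 2 = 44

44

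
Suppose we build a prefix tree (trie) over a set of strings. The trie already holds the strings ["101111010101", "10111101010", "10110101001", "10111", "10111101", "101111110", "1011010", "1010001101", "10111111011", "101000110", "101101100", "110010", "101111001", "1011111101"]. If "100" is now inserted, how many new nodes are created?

The longest prefix of "100" already in the trie is "10" (length 2).
So 3 − 2 = 1 new nodes.

1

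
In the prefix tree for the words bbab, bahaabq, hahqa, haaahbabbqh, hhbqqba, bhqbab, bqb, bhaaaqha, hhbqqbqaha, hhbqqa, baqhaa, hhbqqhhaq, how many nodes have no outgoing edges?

12

Leaves are exactly the stored words that no other stored word extends.
Those words: "bahaabq", "baqhaa", "bbab", "bhaaaqha", "bhqbab", "bqb", "haaahbabbqh", "hahqa", "hhbqqa", "hhbqqba", "hhbqqbqaha", "hhbqqhhaq"
Leaf count: 12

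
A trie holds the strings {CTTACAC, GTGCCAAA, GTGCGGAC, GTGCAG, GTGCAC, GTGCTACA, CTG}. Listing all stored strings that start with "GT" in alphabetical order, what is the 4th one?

Filter for "GT…" and sort: "GTGCAC", "GTGCAG", "GTGCCAAA", "GTGCGGAC", "GTGCTACA"
Position 4: GTGCGGAC

GTGCGGAC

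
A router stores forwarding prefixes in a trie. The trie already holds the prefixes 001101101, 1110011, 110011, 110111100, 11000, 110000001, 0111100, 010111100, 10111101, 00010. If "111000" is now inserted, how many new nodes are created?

The longest prefix of "111000" already in the trie is "11100" (length 5).
Each of the 1 remaining characters creates one node.

1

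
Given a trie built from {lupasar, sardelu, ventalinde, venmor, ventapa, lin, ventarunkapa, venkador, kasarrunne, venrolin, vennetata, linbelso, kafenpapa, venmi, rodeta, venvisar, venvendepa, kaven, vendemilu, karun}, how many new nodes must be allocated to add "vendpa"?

2

The longest prefix of "vendpa" already in the trie is "vend" (length 4).
Each of the 2 remaining characters creates one node.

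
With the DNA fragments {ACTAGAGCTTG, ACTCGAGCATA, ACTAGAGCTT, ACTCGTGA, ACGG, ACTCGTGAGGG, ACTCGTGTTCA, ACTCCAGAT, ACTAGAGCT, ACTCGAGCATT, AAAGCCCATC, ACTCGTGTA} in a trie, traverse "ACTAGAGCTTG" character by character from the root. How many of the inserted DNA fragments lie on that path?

3

Walk "ACTAGAGCTTG" from the root; an end-of-word marker is hit whenever a stored word is a prefix of "ACTAGAGCTTG".
Prefixes of the query that are stored words: "ACTAGAGCT", "ACTAGAGCTT", "ACTAGAGCTTG"
Count: 3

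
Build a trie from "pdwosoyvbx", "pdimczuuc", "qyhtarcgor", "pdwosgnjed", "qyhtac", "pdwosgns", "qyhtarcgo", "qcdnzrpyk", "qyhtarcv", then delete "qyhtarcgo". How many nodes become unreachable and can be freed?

0

After clearing the end-marker at "qyhtarcgo", prune upward until reaching a node still needed by another word.
Every node on "qyhtarcgo" is still needed (e.g. by "qyhtarcgor"), so nothing is freed.
Nodes removed: 0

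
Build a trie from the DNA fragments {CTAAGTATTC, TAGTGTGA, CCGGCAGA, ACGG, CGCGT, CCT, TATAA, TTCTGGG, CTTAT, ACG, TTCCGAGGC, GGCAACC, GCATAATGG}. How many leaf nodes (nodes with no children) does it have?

A leaf is a node with no children — equivalently, the end of a word that is not a proper prefix of any other stored word.
Those words: "ACGG", "CCGGCAGA", "CCT", "CGCGT", "CTAAGTATTC", "CTTAT", "GCATAATGG", "GGCAACC", "TAGTGTGA", "TATAA", "TTCCGAGGC", "TTCTGGG"
Leaf count: 12

12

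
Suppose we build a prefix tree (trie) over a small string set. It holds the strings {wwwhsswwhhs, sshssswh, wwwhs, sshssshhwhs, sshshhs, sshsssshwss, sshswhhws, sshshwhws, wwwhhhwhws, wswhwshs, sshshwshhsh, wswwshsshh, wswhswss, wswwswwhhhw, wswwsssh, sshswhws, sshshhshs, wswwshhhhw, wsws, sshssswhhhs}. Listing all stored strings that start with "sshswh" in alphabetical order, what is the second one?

DFS of the "sshswh" subtree visits, in order: "sshswhhws", "sshswhws"
The 2nd is sshswhws.

sshswhws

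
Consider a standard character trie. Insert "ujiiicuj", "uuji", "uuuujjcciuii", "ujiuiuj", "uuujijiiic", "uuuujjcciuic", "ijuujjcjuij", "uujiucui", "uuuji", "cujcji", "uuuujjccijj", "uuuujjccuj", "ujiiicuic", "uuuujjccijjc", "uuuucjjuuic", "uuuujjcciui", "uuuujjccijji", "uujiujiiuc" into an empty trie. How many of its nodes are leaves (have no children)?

14

A leaf is a node with no children — equivalently, the end of a word that is not a proper prefix of any other stored word.
Those words: "cujcji", "ijuujjcjuij", "ujiiicuic", "ujiiicuj", "ujiuiuj", "uujiucui", "uujiujiiuc", "uuujijiiic", "uuuucjjuuic", "uuuujjccijjc", "uuuujjccijji", "uuuujjcciuic", "uuuujjcciuii", "uuuujjccuj"
Leaf count: 14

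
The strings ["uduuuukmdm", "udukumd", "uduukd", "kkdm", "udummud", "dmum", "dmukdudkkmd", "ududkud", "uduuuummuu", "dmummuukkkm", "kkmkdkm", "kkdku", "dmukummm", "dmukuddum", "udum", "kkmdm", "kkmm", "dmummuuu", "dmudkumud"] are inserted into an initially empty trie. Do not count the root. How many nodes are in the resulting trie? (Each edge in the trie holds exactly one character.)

76

Trace insertions, counting only characters that open a new branch:
  "uduuuukmdm" → 10 new (u, d, u, u, u, u, k, m, d, m)
  "udukumd" → prefix "udu" already present; 4 new (k, u, m, d)
  "uduukd" → prefix "uduu" already present; 2 new (k, d)
  "kkdm" → 4 new (k, k, d, m)
  "udummud" → prefix "udu" already present; 4 new (m, m, u, d)
  "dmum" → 4 new (d, m, u, m)
  "dmukdudkkmd" → prefix "dmu" already present; 8 new (k, d, u, d, k, k, m, d)
  "ududkud" → prefix "udu" already present; 4 new (d, k, u, d)
  "uduuuummuu" → prefix "uduuuu" already present; 4 new (m, m, u, u)
  "dmummuukkkm" → prefix "dmum" already present; 7 new (m, u, u, k, k, k, m)
  "kkmkdkm" → prefix "kk" already present; 5 new (m, k, d, k, m)
  "kkdku" → prefix "kkd" already present; 2 new (k, u)
  "dmukummm" → prefix "dmuk" already present; 4 new (u, m, m, m)
  "dmukuddum" → prefix "dmuku" already present; 4 new (d, d, u, m)
  "udum" → prefix "udum" already present; 0 new (none)
  "kkmdm" → prefix "kkm" already present; 2 new (d, m)
  "kkmm" → prefix "kkm" already present; 1 new (m)
  "dmummuuu" → prefix "dmummuu" already present; 1 new (u)
  "dmudkumud" → prefix "dmu" already present; 6 new (d, k, u, m, u, d)
Total nodes = 10 + 4 + 2 + 4 + 4 + 4 + 8 + 4 + 4 + 7 + 5 + 2 + 4 + 4 + 0 + 2 + 1 + 1 + 6 = 76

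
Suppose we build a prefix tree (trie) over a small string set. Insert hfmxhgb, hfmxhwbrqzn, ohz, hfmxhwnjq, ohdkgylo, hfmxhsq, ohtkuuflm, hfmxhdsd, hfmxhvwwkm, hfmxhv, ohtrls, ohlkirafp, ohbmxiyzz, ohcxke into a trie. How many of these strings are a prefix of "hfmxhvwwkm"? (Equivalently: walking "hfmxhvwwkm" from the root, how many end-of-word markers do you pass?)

Check each prefix of "hfmxhvwwkm" against the stored set — each match is an end-marker on the path.
Prefixes of the query that are stored words: "hfmxhv", "hfmxhvwwkm"
Count: 2

2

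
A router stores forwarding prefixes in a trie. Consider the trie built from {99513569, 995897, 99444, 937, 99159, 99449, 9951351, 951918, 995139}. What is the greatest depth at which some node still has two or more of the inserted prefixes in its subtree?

6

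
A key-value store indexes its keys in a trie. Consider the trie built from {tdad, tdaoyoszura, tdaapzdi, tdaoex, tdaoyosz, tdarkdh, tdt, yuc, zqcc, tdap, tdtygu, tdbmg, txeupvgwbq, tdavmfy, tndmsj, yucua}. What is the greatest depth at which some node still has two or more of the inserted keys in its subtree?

8

The deepest shared node is where two words last agree before diverging.
"tdaoyosz" and "tdaoyoszura" agree on "tdaoyosz" (8 characters) before diverging; nothing deeper is shared.
Longest shared-prefix length: 8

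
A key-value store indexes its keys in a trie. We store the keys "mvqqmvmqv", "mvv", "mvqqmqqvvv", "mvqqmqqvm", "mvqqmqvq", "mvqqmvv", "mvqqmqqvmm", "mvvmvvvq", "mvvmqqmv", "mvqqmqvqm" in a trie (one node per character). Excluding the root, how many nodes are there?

Insert word by word; a character creates a node only if that edge doesn't already exist:
  "mvqqmvmqv" → 9 new (m, v, q, q, m, v, m, q, v)
  "mvv" → prefix "mv" already present; 1 new (v)
  "mvqqmqqvvv" → prefix "mvqqm" already present; 5 new (q, q, v, v, v)
  "mvqqmqqvm" → prefix "mvqqmqqv" already present; 1 new (m)
  "mvqqmqvq" → prefix "mvqqmq" already present; 2 new (v, q)
  "mvqqmvv" → prefix "mvqqmv" already present; 1 new (v)
  "mvqqmqqvmm" → prefix "mvqqmqqvm" already present; 1 new (m)
  "mvvmvvvq" → prefix "mvv" already present; 5 new (m, v, v, v, q)
  "mvvmqqmv" → prefix "mvvm" already present; 4 new (q, q, m, v)
  "mvqqmqvqm" → prefix "mvqqmqvq" already present; 1 new (m)
Total nodes = 9 + 1 + 5 + 1 + 2 + 1 + 1 + 5 + 4 + 1 = 30

30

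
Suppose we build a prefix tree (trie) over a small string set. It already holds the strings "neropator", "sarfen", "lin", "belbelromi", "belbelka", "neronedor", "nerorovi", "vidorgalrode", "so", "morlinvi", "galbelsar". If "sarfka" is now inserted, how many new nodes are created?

The longest prefix of "sarfka" already in the trie is "sarf" (length 4).
New nodes needed: |"sarfka"| − 4 = 6 − 4 = 2.

2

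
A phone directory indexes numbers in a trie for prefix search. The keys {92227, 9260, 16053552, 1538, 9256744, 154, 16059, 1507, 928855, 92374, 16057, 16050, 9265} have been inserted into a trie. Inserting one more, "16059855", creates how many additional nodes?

The longest prefix of "16059855" already in the trie is "16059" (length 5).
Each of the 3 remaining characters creates one node.

3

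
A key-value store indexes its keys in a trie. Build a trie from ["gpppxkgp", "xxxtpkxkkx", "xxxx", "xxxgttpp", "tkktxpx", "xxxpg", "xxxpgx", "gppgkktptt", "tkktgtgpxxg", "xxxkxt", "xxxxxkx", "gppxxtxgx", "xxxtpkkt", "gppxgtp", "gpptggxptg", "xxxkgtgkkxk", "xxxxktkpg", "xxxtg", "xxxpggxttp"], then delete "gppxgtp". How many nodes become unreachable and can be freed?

3

After clearing the end-marker at "gppxgtp", prune upward until reaching a node still needed by another word.
The suffix "gtp" (3 nodes) is used only by "gppxgtp"; the node for "gppx" still has the child "x", so pruning stops there.
Nodes removed: 3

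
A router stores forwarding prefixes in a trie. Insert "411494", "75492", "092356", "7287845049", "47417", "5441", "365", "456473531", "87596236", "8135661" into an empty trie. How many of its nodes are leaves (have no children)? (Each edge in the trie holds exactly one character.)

10

Leaves are exactly the stored words that no other stored word extends.
Those words: "092356", "365", "411494", "456473531", "47417", "5441", "7287845049", "75492", "8135661", "87596236"
Leaf count: 10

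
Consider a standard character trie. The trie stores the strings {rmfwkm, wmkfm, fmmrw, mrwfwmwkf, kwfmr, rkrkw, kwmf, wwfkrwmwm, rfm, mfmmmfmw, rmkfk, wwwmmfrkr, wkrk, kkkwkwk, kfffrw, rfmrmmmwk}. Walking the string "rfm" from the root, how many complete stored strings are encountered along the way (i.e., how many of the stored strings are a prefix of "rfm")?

1

Check each prefix of "rfm" against the stored set — each match is an end-marker on the path.
Prefixes of the query that are stored words: "rfm"
Count: 1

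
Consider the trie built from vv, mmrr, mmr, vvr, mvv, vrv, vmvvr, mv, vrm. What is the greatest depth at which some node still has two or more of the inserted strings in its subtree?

3

Look for the deepest trie node that still has at least two words in its subtree.
e.g. "mmr" and "mmrr" share the prefix "mmr" of length 3; no pair shares a longer one.
Longest shared-prefix length: 3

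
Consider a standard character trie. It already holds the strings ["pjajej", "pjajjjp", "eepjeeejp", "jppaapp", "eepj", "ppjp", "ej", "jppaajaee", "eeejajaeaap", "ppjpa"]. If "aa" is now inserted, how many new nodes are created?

2

No existing word starts with "a", so every character of "aa" needs a new node.
2 − 0 = 2 new nodes.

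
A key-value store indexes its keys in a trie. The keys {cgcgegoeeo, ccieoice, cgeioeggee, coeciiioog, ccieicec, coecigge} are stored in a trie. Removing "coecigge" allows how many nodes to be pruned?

A node on "coecigge"'s path can go only if nothing else ends at it or branches off below it.
The suffix "gge" (3 nodes) is used only by "coecigge"; the node for "coeci" still has the child "i", so pruning stops there.
Nodes removed: 3

3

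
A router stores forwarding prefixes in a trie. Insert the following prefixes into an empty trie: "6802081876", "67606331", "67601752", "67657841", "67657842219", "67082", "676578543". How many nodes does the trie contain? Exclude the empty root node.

Count nodes per top-level branch (shared prefixes stored once):
  '6'-branch (67082, 67601752, 67606331, 67657841, 67657842219, 676578543, 6802081876): 36 nodes
Sum: 36

36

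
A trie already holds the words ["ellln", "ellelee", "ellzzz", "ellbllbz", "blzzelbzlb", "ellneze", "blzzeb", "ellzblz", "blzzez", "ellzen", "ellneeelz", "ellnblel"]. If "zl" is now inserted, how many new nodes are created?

2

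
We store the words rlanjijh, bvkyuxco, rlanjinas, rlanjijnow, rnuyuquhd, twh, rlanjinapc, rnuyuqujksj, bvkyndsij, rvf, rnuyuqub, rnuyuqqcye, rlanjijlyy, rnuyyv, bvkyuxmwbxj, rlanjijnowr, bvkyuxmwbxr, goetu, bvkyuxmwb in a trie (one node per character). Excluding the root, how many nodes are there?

68

For each word, the new-node count is its length minus the longest prefix already in the trie:
  "rlanjijh" → 8 new (r, l, a, n, j, i, j, h)
  "bvkyuxco" → 8 new (b, v, k, y, u, x, c, o)
  "rlanjinas" → prefix "rlanji" already present; 3 new (n, a, s)
  "rlanjijnow" → prefix "rlanjij" already present; 3 new (n, o, w)
  "rnuyuquhd" → prefix "r" already present; 8 new (n, u, y, u, q, u, h, d)
  "twh" → 3 new (t, w, h)
  "rlanjinapc" → prefix "rlanjina" already present; 2 new (p, c)
  "rnuyuqujksj" → prefix "rnuyuqu" already present; 4 new (j, k, s, j)
  "bvkyndsij" → prefix "bvky" already present; 5 new (n, d, s, i, j)
  "rvf" → prefix "r" already present; 2 new (v, f)
  "rnuyuqub" → prefix "rnuyuqu" already present; 1 new (b)
  "rnuyuqqcye" → prefix "rnuyuq" already present; 4 new (q, c, y, e)
  "rlanjijlyy" → prefix "rlanjij" already present; 3 new (l, y, y)
  "rnuyyv" → prefix "rnuy" already present; 2 new (y, v)
  "bvkyuxmwbxj" → prefix "bvkyux" already present; 5 new (m, w, b, x, j)
  "rlanjijnowr" → prefix "rlanjijnow" already present; 1 new (r)
  "bvkyuxmwbxr" → prefix "bvkyuxmwbx" already present; 1 new (r)
  "goetu" → 5 new (g, o, e, t, u)
  "bvkyuxmwb" → prefix "bvkyuxmwb" already present; 0 new (none)
Total nodes = 8 + 8 + 3 + 3 + 8 + 3 + 2 + 4 + 5 + 2 + 1 + 4 + 3 + 2 + 5 + 1 + 1 + 5 + 0 = 68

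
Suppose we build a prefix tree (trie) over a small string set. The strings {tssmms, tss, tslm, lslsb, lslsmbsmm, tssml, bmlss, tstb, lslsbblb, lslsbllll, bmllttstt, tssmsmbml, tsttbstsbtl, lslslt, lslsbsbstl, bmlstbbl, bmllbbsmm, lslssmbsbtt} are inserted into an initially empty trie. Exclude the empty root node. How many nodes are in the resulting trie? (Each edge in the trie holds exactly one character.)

For each word, the new-node count is its length minus the longest prefix already in the trie:
  "tssmms" → 6 new (t, s, s, m, m, s)
  "tss" → prefix "tss" already present; 0 new (none)
  "tslm" → prefix "ts" already present; 2 new (l, m)
  "lslsb" → 5 new (l, s, l, s, b)
  "lslsmbsmm" → prefix "lsls" already present; 5 new (m, b, s, m, m)
  "tssml" → prefix "tssm" already present; 1 new (l)
  "bmlss" → 5 new (b, m, l, s, s)
  "tstb" → prefix "ts" already present; 2 new (t, b)
  "lslsbblb" → prefix "lslsb" already present; 3 new (b, l, b)
  "lslsbllll" → prefix "lslsb" already present; 4 new (l, l, l, l)
  "bmllttstt" → prefix "bml" already present; 6 new (l, t, t, s, t, t)
  "tssmsmbml" → prefix "tssm" already present; 5 new (s, m, b, m, l)
  "tsttbstsbtl" → prefix "tst" already present; 8 new (t, b, s, t, s, b, t, l)
  "lslslt" → prefix "lsls" already present; 2 new (l, t)
  "lslsbsbstl" → prefix "lslsb" already present; 5 new (s, b, s, t, l)
  "bmlstbbl" → prefix "bmls" already present; 4 new (t, b, b, l)
  "bmllbbsmm" → prefix "bmll" already present; 5 new (b, b, s, m, m)
  "lslssmbsbtt" → prefix "lsls" already present; 7 new (s, m, b, s, b, t, t)
Total nodes = 6 + 0 + 2 + 5 + 5 + 1 + 5 + 2 + 3 + 4 + 6 + 5 + 8 + 2 + 5 + 4 + 5 + 7 = 75

75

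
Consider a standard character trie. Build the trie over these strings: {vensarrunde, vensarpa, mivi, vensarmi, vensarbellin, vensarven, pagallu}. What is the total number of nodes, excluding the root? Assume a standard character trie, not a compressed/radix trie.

35

Trie structure (* marks end of a word):
(root)
├─ m
│  └─ i
│     └─ v
│        └─ i *
├─ p
│  └─ a
│     └─ g
│        └─ a
│           └─ l
│              └─ l
│                 └─ u *
└─ v
   └─ e
      └─ n
         └─ s
            └─ a
               └─ r
                  ├─ b
                  │  └─ e
                  │     └─ l
                  │        └─ l
                  │           └─ i
                  │              └─ n *
                  ├─ m
                  │  └─ i *
                  ├─ p
                  │  └─ a *
                  ├─ r
                  │  └─ u
                  │     └─ n
                  │        └─ d
                  │           └─ e *
                  └─ v
                     └─ e
                        └─ n *
Counting every labelled node above: 35.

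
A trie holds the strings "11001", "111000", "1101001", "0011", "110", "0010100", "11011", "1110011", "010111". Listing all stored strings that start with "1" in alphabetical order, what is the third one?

1101001

DFS of the "1" subtree visits, in order: "110", "11001", "1101001", "11011", "111000", "1110011"
The 3rd is 1101001.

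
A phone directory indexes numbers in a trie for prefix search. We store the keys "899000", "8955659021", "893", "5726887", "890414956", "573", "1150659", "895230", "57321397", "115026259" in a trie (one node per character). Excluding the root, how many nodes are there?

Trace insertions, counting only characters that open a new branch:
  "899000" → 6 new (8, 9, 9, 0, 0, 0)
  "8955659021" → prefix "89" already present; 8 new (5, 5, 6, 5, 9, 0, 2, 1)
  "893" → prefix "89" already present; 1 new (3)
  "5726887" → 7 new (5, 7, 2, 6, 8, 8, 7)
  "890414956" → prefix "89" already present; 7 new (0, 4, 1, 4, 9, 5, 6)
  "573" → prefix "57" already present; 1 new (3)
  "1150659" → 7 new (1, 1, 5, 0, 6, 5, 9)
  "895230" → prefix "895" already present; 3 new (2, 3, 0)
  "57321397" → prefix "573" already present; 5 new (2, 1, 3, 9, 7)
  "115026259" → prefix "1150" already present; 5 new (2, 6, 2, 5, 9)
Total nodes = 6 + 8 + 1 + 7 + 7 + 1 + 7 + 3 + 5 + 5 = 50

50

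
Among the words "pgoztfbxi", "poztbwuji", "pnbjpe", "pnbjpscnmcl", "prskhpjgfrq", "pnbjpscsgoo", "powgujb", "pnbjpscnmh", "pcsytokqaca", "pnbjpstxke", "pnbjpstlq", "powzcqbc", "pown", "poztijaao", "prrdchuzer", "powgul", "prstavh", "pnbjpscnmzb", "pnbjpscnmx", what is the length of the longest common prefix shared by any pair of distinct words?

The deepest shared node is where two words last agree before diverging.
"pnbjpscnmcl" and "pnbjpscnmh" agree on "pnbjpscnm" (9 characters) before diverging; nothing deeper is shared.
Longest shared-prefix length: 9

9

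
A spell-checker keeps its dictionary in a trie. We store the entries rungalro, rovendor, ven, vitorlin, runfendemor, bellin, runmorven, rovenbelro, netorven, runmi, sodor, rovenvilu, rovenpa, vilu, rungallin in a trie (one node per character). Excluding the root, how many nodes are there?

75

Trace insertions, counting only characters that open a new branch:
  "rungalro" → 8 new (r, u, n, g, a, l, r, o)
  "rovendor" → prefix "r" already present; 7 new (o, v, e, n, d, o, r)
  "ven" → 3 new (v, e, n)
  "vitorlin" → prefix "v" already present; 7 new (i, t, o, r, l, i, n)
  "runfendemor" → prefix "run" already present; 8 new (f, e, n, d, e, m, o, r)
  "bellin" → 6 new (b, e, l, l, i, n)
  "runmorven" → prefix "run" already present; 6 new (m, o, r, v, e, n)
  "rovenbelro" → prefix "roven" already present; 5 new (b, e, l, r, o)
  "netorven" → 8 new (n, e, t, o, r, v, e, n)
  "runmi" → prefix "runm" already present; 1 new (i)
  "sodor" → 5 new (s, o, d, o, r)
  "rovenvilu" → prefix "roven" already present; 4 new (v, i, l, u)
  "rovenpa" → prefix "roven" already present; 2 new (p, a)
  "vilu" → prefix "vi" already present; 2 new (l, u)
  "rungallin" → prefix "rungal" already present; 3 new (l, i, n)
Total nodes = 8 + 7 + 3 + 7 + 8 + 6 + 6 + 5 + 8 + 1 + 5 + 4 + 2 + 2 + 3 = 75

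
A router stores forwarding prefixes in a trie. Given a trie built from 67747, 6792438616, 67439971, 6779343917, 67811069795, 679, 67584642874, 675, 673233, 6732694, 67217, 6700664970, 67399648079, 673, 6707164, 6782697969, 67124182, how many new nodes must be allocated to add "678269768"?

"6782697" is already a path in the trie; the remaining "68" must be added.
New nodes needed: |"678269768"| − 7 = 9 − 7 = 2.

2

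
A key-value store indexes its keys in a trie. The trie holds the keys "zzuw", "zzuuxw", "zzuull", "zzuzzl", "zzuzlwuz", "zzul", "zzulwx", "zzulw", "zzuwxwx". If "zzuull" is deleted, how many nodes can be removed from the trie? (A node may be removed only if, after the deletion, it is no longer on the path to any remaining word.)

2

A node on "zzuull"'s path can go only if nothing else ends at it or branches off below it.
The suffix "ll" (2 nodes) is used only by "zzuull"; the node for "zzuu" still has the child "x", so pruning stops there.
Nodes removed: 2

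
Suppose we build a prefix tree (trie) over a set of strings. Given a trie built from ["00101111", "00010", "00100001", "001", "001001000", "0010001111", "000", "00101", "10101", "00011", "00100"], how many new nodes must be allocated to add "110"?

The longest prefix of "110" already in the trie is "1" (length 1).
So 3 − 1 = 2 new nodes.

2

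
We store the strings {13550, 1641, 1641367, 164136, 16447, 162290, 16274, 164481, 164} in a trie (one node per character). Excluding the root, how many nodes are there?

21

Trie structure (* marks end of a word):
(root)
└─ 1
   ├─ 3
   │  └─ 5
   │     └─ 5
   │        └─ 0 *
   └─ 6
      ├─ 2
      │  ├─ 2
      │  │  └─ 9
      │  │     └─ 0 *
      │  └─ 7
      │     └─ 4 *
      └─ 4 *
         ├─ 1 *
         │  └─ 3
         │     └─ 6 *
         │        └─ 7 *
         └─ 4
            ├─ 7 *
            └─ 8
               └─ 1 *
Counting every labelled node above: 21.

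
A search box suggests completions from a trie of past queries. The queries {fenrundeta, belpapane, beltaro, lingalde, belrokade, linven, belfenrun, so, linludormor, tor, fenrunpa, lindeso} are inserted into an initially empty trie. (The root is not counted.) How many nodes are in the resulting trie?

65

For each word, the new-node count is its length minus the longest prefix already in the trie:
  "fenrundeta" → 10 new (f, e, n, r, u, n, d, e, t, a)
  "belpapane" → 9 new (b, e, l, p, a, p, a, n, e)
  "beltaro" → prefix "bel" already present; 4 new (t, a, r, o)
  "lingalde" → 8 new (l, i, n, g, a, l, d, e)
  "belrokade" → prefix "bel" already present; 6 new (r, o, k, a, d, e)
  "linven" → prefix "lin" already present; 3 new (v, e, n)
  "belfenrun" → prefix "bel" already present; 6 new (f, e, n, r, u, n)
  "so" → 2 new (s, o)
  "linludormor" → prefix "lin" already present; 8 new (l, u, d, o, r, m, o, r)
  "tor" → 3 new (t, o, r)
  "fenrunpa" → prefix "fenrun" already present; 2 new (p, a)
  "lindeso" → prefix "lin" already present; 4 new (d, e, s, o)
Total nodes = 10 + 9 + 4 + 8 + 6 + 3 + 6 + 2 + 8 + 3 + 2 + 4 = 65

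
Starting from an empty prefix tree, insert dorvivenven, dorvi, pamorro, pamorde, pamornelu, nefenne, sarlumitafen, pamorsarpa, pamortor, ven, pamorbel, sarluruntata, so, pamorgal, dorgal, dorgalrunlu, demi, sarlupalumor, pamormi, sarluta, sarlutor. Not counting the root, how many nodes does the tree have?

Count nodes per top-level branch (shared prefixes stored once):
  'd'-branch (demi, dorgal, dorgalrunlu, dorvi, dorvivenven): 22 nodes
  'n'-branch (nefenne): 7 nodes
  'p'-branch (pamorbel, pamorde, pamorgal, pamormi, pamornelu, pamorro, pamorsarpa, pamortor): 29 nodes
  's'-branch (sarlumitafen, sarlupalumor, sarluruntata, sarluta, sarlutor, so): 31 nodes
  'v'-branch (ven): 3 nodes
Sum: 92

92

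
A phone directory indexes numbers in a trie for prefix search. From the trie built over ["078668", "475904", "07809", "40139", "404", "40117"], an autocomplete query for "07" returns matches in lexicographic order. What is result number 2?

078668

Filter for "07…" and sort: "07809", "078668"
Position 2: 078668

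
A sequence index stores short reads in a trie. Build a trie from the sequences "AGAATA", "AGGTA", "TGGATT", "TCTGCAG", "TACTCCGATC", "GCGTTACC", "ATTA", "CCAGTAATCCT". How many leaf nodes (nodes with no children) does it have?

8

A leaf is a node with no children — equivalently, the end of a word that is not a proper prefix of any other stored word.
Those words: "AGAATA", "AGGTA", "ATTA", "CCAGTAATCCT", "GCGTTACC", "TACTCCGATC", "TCTGCAG", "TGGATT"
Leaf count: 8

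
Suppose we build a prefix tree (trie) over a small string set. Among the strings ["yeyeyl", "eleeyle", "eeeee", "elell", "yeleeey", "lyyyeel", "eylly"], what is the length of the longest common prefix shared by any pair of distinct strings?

3

Equivalently: take the maximum, over all pairs, of their longest common prefix length.
e.g. "eleeyle" and "elell" share the prefix "ele" of length 3; no pair shares a longer one.
Longest shared-prefix length: 3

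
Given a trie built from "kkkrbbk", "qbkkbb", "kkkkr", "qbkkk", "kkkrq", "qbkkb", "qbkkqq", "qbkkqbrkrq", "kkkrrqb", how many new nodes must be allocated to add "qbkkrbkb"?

Walking "qbkkrbkb" from the root, the first 4 characters ("qbkk") follow existing edges; "r" is the first miss.
New nodes needed: |"qbkkrbkb"| − 4 = 8 − 4 = 4.

4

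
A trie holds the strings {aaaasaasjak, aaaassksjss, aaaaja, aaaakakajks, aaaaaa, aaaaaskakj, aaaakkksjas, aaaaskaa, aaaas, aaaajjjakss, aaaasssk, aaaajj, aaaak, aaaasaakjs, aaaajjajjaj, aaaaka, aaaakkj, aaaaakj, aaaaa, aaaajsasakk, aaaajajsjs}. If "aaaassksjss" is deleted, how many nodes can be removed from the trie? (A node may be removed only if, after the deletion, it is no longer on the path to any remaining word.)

Walk "aaaassksjss" from the leaf back toward the root, removing each node that no remaining word uses.
The suffix "ksjss" (5 nodes) is used only by "aaaassksjss"; the node for "aaaass" still has the child "s", so pruning stops there.
Nodes removed: 5

5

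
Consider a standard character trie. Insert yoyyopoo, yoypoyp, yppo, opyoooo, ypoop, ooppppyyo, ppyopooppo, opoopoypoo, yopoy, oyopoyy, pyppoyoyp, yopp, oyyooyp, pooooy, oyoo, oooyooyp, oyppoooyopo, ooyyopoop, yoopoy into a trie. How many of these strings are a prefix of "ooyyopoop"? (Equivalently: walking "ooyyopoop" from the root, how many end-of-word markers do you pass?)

1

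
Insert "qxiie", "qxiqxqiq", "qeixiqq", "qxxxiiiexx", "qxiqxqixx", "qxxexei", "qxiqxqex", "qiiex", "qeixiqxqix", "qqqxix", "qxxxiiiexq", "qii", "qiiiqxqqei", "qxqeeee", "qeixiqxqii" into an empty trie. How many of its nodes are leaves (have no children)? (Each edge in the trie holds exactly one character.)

14

Leaves are exactly the stored words that no other stored word extends.
Those words: "qeixiqq", "qeixiqxqii", "qeixiqxqix", "qiiex", "qiiiqxqqei", "qqqxix", "qxiie", "qxiqxqex", "qxiqxqiq", "qxiqxqixx", "qxqeeee", "qxxexei", "qxxxiiiexq", "qxxxiiiexx"
Leaf count: 14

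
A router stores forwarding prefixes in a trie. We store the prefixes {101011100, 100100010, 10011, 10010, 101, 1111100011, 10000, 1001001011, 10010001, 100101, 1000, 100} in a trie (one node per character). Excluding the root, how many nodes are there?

33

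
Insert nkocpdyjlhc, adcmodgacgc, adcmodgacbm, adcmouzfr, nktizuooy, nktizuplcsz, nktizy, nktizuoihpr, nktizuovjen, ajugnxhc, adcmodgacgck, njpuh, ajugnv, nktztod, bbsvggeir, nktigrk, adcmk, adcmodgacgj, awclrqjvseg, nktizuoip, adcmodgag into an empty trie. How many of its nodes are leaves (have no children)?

A leaf is a node with no children — equivalently, the end of a word that is not a proper prefix of any other stored word.
Those words: "adcmk", "adcmodgacbm", "adcmodgacgck", "adcmodgacgj", "adcmodgag", "adcmouzfr", "ajugnv", "ajugnxhc", "awclrqjvseg", "bbsvggeir", "njpuh", "nkocpdyjlhc", "nktigrk", "nktizuoihpr", "nktizuoip", "nktizuooy", "nktizuovjen", "nktizuplcsz", "nktizy", "nktztod"
Leaf count: 20

20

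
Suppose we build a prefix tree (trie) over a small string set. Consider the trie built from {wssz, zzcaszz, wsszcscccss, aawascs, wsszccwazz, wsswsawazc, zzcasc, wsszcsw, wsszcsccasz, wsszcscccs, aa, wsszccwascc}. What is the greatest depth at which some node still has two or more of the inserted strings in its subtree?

Equivalently: take the maximum, over all pairs, of their longest common prefix length.
e.g. "wsszcscccs" and "wsszcscccss" share the prefix "wsszcscccs" of length 10; no pair shares a longer one.
Longest shared-prefix length: 10

10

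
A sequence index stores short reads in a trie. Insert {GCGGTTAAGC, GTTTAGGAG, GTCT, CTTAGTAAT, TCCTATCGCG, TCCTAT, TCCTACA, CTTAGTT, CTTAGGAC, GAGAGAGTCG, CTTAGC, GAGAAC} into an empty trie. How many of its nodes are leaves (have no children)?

11

A leaf is a node with no children — equivalently, the end of a word that is not a proper prefix of any other stored word.
Those words: "CTTAGC", "CTTAGGAC", "CTTAGTAAT", "CTTAGTT", "GAGAAC", "GAGAGAGTCG", "GCGGTTAAGC", "GTCT", "GTTTAGGAG", "TCCTACA", "TCCTATCGCG"
Leaf count: 11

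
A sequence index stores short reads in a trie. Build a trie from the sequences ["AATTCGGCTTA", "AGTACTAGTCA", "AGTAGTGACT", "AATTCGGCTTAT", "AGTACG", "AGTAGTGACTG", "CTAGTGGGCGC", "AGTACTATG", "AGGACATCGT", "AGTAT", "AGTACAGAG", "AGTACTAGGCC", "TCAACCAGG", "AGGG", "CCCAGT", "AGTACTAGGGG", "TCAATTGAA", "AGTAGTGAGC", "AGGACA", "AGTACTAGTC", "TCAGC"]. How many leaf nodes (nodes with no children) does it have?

Leaves are exactly the stored words that no other stored word extends.
Those words: "AATTCGGCTTAT", "AGGACATCGT", "AGGG", "AGTACAGAG", "AGTACG", "AGTACTAGGCC", "AGTACTAGGGG", "AGTACTAGTCA", "AGTACTATG", "AGTAGTGACTG", "AGTAGTGAGC", "AGTAT", "CCCAGT", "CTAGTGGGCGC", "TCAACCAGG", "TCAATTGAA", "TCAGC"
Leaf count: 17

17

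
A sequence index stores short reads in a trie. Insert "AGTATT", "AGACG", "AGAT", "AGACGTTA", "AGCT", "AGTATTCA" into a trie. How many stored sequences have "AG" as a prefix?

Traverse to the node for "AG", then collect every word in that subtree.
Words under "AG": AGACG, AGACGTTA, AGAT, AGCT, AGTATT, AGTATTCA
Count: 6

6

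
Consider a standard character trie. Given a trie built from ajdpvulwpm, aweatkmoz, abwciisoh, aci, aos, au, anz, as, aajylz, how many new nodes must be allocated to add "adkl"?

"a" is already a path in the trie; the remaining "dkl" must be added.
New nodes needed: |"adkl"| − 1 = 4 − 1 = 3.

3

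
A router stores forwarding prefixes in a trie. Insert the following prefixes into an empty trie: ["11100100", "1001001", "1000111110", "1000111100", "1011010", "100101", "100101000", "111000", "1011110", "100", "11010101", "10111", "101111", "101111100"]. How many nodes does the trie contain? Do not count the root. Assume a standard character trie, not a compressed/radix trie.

45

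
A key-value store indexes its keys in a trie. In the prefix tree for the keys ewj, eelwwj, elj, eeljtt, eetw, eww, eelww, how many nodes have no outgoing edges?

A leaf is a node with no children — equivalently, the end of a word that is not a proper prefix of any other stored word.
Those words: "eeljtt", "eelwwj", "eetw", "elj", "ewj", "eww"
Leaf count: 6

6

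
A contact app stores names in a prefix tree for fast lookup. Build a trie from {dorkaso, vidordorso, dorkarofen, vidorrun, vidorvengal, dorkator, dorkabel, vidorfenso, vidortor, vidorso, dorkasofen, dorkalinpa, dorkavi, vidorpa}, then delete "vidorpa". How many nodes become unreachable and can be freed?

2

A node on "vidorpa"'s path can go only if nothing else ends at it or branches off below it.
The suffix "pa" (2 nodes) is used only by "vidorpa"; the node for "vidor" still has the child "d", so pruning stops there.
Nodes removed: 2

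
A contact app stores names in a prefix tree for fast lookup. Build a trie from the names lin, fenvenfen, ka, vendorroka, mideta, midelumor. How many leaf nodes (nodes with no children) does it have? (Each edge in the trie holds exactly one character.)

A leaf is a node with no children — equivalently, the end of a word that is not a proper prefix of any other stored word.
Those words: "fenvenfen", "ka", "lin", "midelumor", "mideta", "vendorroka"
Leaf count: 6

6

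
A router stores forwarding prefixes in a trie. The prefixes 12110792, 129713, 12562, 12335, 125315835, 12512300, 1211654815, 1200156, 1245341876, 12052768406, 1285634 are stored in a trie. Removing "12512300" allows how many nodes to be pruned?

After clearing the end-marker at "12512300", prune upward until reaching a node still needed by another word.
The suffix "12300" (5 nodes) is used only by "12512300"; the node for "125" still has the child "6", so pruning stops there.
Nodes removed: 5

5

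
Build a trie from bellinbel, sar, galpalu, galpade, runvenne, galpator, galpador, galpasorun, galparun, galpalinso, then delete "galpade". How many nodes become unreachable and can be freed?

Walk "galpade" from the leaf back toward the root, removing each node that no remaining word uses.
The suffix "e" (1 node) is used only by "galpade"; the node for "galpad" still has the child "o", so pruning stops there.
Nodes removed: 1

1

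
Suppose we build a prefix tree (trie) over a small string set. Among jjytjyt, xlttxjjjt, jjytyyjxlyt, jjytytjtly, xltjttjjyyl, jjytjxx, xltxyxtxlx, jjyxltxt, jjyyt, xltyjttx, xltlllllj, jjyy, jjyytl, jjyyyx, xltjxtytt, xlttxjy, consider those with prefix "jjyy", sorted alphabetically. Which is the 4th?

jjyyyx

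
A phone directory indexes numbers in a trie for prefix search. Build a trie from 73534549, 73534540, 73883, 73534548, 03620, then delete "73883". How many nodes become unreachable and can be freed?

Walk "73883" from the leaf back toward the root, removing each node that no remaining word uses.
The suffix "883" (3 nodes) is used only by "73883"; the node for "73" still has the child "5", so pruning stops there.
Nodes removed: 3

3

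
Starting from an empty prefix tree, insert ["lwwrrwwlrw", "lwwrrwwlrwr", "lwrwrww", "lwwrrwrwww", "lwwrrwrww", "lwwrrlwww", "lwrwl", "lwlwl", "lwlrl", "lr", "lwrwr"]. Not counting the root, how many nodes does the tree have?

Insert word by word; a character creates a node only if that edge doesn't already exist:
  "lwwrrwwlrw" → 10 new (l, w, w, r, r, w, w, l, r, w)
  "lwwrrwwlrwr" → prefix "lwwrrwwlrw" already present; 1 new (r)
  "lwrwrww" → prefix "lw" already present; 5 new (r, w, r, w, w)
  "lwwrrwrwww" → prefix "lwwrrw" already present; 4 new (r, w, w, w)
  "lwwrrwrww" → prefix "lwwrrwrww" already present; 0 new (none)
  "lwwrrlwww" → prefix "lwwrr" already present; 4 new (l, w, w, w)
  "lwrwl" → prefix "lwrw" already present; 1 new (l)
  "lwlwl" → prefix "lw" already present; 3 new (l, w, l)
  "lwlrl" → prefix "lwl" already present; 2 new (r, l)
  "lr" → prefix "l" already present; 1 new (r)
  "lwrwr" → prefix "lwrwr" already present; 0 new (none)
Total nodes = 10 + 1 + 5 + 4 + 0 + 4 + 1 + 3 + 2 + 1 + 0 = 31

31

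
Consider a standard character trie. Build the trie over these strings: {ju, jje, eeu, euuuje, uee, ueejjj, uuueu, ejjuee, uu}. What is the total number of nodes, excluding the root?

27

Count nodes per top-level branch (shared prefixes stored once):
  'e'-branch (eeu, ejjuee, euuuje): 13 nodes
  'j'-branch (jje, ju): 4 nodes
  'u'-branch (uee, ueejjj, uu, uuueu): 10 nodes
Sum: 27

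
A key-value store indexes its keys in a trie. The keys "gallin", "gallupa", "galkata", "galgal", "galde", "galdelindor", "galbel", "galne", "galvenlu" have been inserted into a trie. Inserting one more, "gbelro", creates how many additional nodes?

The longest prefix of "gbelro" already in the trie is "g" (length 1).
So 6 − 1 = 5 new nodes.

5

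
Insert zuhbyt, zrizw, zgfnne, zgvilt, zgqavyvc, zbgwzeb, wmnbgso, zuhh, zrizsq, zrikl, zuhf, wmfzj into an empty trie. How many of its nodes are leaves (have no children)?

12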